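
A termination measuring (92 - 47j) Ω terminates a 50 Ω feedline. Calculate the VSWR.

Γ = (Z_L − Z_0)/(Z_L + Z_0) = (42 − j47)/(142 − j47)
|Γ| = 63/150 = 0.421
VSWR = (1 + |Γ|)/(1 − |Γ|) = 1.42/0.579

VSWR ≈ 2.46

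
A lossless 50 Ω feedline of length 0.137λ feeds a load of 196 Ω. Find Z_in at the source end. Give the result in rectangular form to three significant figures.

βl = 2π × 0.137 = 49.3°
tan(βl) = tan(49.3°) = 1.16
Z_in = Z_0·(Z_L + jZ_0·tanβl)/(Z_0 + jZ_L·tanβl)
     = 50·(196 + j58.2)/(50 + j228)

Z_in ≈ 21.2 − j38.3 Ω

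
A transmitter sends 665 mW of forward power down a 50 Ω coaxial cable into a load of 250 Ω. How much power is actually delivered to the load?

P_delivered ≈ 369 mW

Γ = (250 − 50)/(250 + 50) = 0.667
|Γ|² = 0.444
P_refl = |Γ|²·P_inc = 296 mW, P_del = (1 − |Γ|²)·P_inc = 369 mW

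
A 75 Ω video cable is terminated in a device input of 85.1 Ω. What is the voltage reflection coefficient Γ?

Γ = (Z_L − Z_0)/(Z_L + Z_0) = (85.1 − 75)/(85.1 + 75) = 10.1/160.1

Γ = 0.0631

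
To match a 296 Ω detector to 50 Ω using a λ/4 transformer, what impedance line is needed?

Z_qwt ≈ 122 Ω

Z_qwt = √(Z_0·R_L) = √(50 × 296) = √14800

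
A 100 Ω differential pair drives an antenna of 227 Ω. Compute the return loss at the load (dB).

RL ≈ 8.21 dB

Γ = (227 − 100)/(227 + 100) = 0.388
RL = −20·log₁₀|Γ| = −20·log₁₀(0.388)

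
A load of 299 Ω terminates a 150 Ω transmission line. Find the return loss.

RL ≈ 9.58 dB

Γ = (299 − 150)/(299 + 150) = 0.332
RL = −20·log₁₀|Γ| = −20·log₁₀(0.332)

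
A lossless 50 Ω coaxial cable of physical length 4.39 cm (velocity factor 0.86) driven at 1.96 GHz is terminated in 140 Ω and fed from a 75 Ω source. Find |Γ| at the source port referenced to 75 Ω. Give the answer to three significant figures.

|Γ| ≈ 0.57

λ = v/f = 0.86·c / 1.96 GHz = 0.132 m
βl = 2π·l/λ = 2π × 0.334 = 120°
tan(βl) = -1.73
Z_in = Z_0·(Z_L + jZ_0·tanβl)/(Z_0 + jZ_L·tanβl) = 22.9 + j24.2 Ω
Γ_s = (Z_in − Z_s)/(Z_in + Z_s) = (-52.1 + j24.2)/(97.9 + j24.2), |Γ_s| = 0.57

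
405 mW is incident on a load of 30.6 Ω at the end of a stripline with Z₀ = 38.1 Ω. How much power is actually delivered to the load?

Γ = (30.6 − 38.1)/(30.6 + 38.1) = -0.109
|Γ|² = 0.0119
P_refl = |Γ|²·P_inc = 4.83 mW, P_del = (1 − |Γ|²)·P_inc = 400 mW

P_delivered ≈ 400 mW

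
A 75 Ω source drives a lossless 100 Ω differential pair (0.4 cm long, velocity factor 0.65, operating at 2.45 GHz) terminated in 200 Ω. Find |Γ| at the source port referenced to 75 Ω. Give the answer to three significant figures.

λ = v/f = 0.65·c / 2.45 GHz = 0.0796 m
βl = 2π·l/λ = 2π × 0.0503 = 18.1°
tan(βl) = 0.327
Z_in = Z_0·(Z_L + jZ_0·tanβl)/(Z_0 + jZ_L·tanβl) = 155 − j68.7 Ω
Γ_s = (Z_in − Z_s)/(Z_in + Z_s) = (80.1 − j68.7)/(230 − j68.7), |Γ_s| = 0.439

|Γ| ≈ 0.439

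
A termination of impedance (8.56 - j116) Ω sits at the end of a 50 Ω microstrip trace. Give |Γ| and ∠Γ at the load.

Γ = (Z_L − Z_0)/(Z_L + Z_0) = (-41.44 − j116)/(58.56 − j116)
|Γ| = 123/130 = 0.948

Γ ≈ 0.948 ∠ -46.4°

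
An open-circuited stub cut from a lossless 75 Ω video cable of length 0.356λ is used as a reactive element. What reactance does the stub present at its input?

βl = 2π × 0.356 = 128°
tan(βl) = -1.27
For an open-circuited stub, Z_in = −jZ_0·cot(βl) = −jZ_0/tan(βl)

X_in ≈ 58.9 Ω (inductive)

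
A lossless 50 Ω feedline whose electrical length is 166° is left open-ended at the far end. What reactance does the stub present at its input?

X_in ≈ 201 Ω (inductive)

tan(βl) = -0.249
For an open-ended stub, Z_in = −jZ_0·cot(βl) = −jZ_0/tan(βl)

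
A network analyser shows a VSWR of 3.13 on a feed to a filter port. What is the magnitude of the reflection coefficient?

|Γ| ≈ 0.516

|Γ| = (S − 1)/(S + 1) = (3.13 − 1)/(3.13 + 1) = 2.13/4.13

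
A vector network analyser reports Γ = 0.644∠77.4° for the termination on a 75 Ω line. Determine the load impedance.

Z_L ≈ 38.7 + j83.2 Ω

Z_L = Z_0·(1 + Γ)/(1 − Γ) = 75·(1.14 + j0.628)/(0.86 − j0.628)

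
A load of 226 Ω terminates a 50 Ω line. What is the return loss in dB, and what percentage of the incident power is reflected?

RL ≈ 3.91 dB; 40.7% of incident power reflected

Γ = (226 − 50)/(226 + 50) = 0.638
RL = −20·log₁₀(0.638) = 3.91 dB
P_refl/P_inc = |Γ|² = 0.407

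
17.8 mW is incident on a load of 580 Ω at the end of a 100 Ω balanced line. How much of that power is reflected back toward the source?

Γ = (580 − 100)/(580 + 100) = 0.706
|Γ|² = 0.498
P_refl = |Γ|²·P_inc = 8.87 mW, P_del = (1 − |Γ|²)·P_inc = 8.93 mW

P_reflected ≈ 8.87 mW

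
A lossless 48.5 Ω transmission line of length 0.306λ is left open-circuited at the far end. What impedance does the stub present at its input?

Z_in ≈ +j17.8 Ω

βl = 2π × 0.306 = 110°
tan(βl) = -2.72
For an open-circuited stub, Z_in = −jZ_0·cot(βl) = −jZ_0/tan(βl)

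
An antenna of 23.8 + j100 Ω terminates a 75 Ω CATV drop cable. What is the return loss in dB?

RL ≈ 1.95 dB

Γ = (-51.2 + j100)/(98.8 + j100), |Γ| = 0.799
RL = −20·log₁₀|Γ| = −20·log₁₀(0.799)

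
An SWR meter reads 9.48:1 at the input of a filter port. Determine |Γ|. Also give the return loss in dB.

|Γ| ≈ 0.809; return loss ≈ 1.84 dB

|Γ| = (S − 1)/(S + 1) = (9.48 − 1)/(9.48 + 1) = 8.48/10.5
RL = −20·log₁₀|Γ| = −20·log₁₀(0.809)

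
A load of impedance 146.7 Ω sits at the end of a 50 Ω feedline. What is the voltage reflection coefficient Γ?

Γ = 0.492

Γ = (Z_L − Z_0)/(Z_L + Z_0) = (146.7 − 50)/(146.7 + 50) = 96.7/196.7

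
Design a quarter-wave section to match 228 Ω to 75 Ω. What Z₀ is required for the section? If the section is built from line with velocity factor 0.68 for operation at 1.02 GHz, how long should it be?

Z_qwt = √(Z_0·R_L) = √(75 × 228) = √17100
λ = 0.68·c/f = 0.2 m, so l = λ/4 = 0.05 m

Z_qwt ≈ 131 Ω; length ≈ 5 cm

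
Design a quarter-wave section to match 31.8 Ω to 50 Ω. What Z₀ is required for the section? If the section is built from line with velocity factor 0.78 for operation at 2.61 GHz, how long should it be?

Z_qwt ≈ 39.9 Ω; length ≈ 2.24 cm

Z_qwt = √(Z_0·R_L) = √(50 × 31.8) = √1590
λ = 0.78·c/f = 0.0897 m, so l = λ/4 = 0.0224 m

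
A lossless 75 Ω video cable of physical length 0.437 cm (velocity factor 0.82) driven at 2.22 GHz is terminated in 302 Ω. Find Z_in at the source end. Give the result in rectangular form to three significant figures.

λ = v/f = 0.82·c / 2.22 GHz = 0.111 m
βl = 2π·l/λ = 2π × 0.0394 = 14.2°
tan(βl) = tan(14.2°) = 0.253
Z_in = Z_0·(Z_L + jZ_0·tanβl)/(Z_0 + jZ_L·tanβl)
     = 75·(302 + j19)/(75 + j76.4)

Z_in ≈ 158 − j142 Ω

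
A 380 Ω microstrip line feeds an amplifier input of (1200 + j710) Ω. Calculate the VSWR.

VSWR ≈ 4.35

Γ = (Z_L − Z_0)/(Z_L + Z_0) = (820 + j710)/(1580 + j710)
|Γ| = 1080/1730 = 0.626
VSWR = (1 + |Γ|)/(1 − |Γ|) = 1.63/0.374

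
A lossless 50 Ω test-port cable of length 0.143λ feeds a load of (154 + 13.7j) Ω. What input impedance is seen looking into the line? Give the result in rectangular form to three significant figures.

Z_in ≈ 25.8 − j35.4 Ω

βl = 2π × 0.143 = 51.5°
tan(βl) = tan(51.5°) = 1.26
Z_in = Z_0·(Z_L + jZ_0·tanβl)/(Z_0 + jZ_L·tanβl)
     = 50·(154 + j76.5)/(32.8 + j193)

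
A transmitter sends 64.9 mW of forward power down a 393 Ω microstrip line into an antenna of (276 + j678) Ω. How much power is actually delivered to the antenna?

P_delivered ≈ 31 mW

|Γ| = |(-117 + j678)/(669 + j678)| = 0.722
|Γ|² = 0.522
P_refl = |Γ|²·P_inc = 33.9 mW, P_del = (1 − |Γ|²)·P_inc = 31 mW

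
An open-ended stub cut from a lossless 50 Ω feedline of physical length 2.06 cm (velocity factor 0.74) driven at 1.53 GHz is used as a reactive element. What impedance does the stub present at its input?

Z_in ≈ −j40.3 Ω

λ = v/f = 0.74·c / 1.53 GHz = 0.145 m
βl = 2π·l/λ = 2π × 0.142 = 51.1°
tan(βl) = 1.24
For an open-ended stub, Z_in = −jZ_0·cot(βl) = −jZ_0/tan(βl)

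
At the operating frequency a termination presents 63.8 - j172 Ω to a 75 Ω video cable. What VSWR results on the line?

Γ = (Z_L − Z_0)/(Z_L + Z_0) = (-11.2 − j172)/(138.8 − j172)
|Γ| = 172/221 = 0.78
VSWR = (1 + |Γ|)/(1 − |Γ|) = 1.78/0.22

VSWR ≈ 8.09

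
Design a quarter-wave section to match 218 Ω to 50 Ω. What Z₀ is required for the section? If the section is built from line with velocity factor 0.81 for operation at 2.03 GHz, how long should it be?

Z_qwt ≈ 104 Ω; length ≈ 2.99 cm

Z_qwt = √(Z_0·R_L) = √(50 × 218) = √10900
λ = 0.81·c/f = 0.12 m, so l = λ/4 = 0.0299 m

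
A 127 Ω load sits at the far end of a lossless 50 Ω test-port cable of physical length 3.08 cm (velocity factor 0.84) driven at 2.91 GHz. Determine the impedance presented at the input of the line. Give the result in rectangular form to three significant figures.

Z_in ≈ 29 + j30.2 Ω

λ = v/f = 0.84·c / 2.91 GHz = 0.0866 m
βl = 2π·l/λ = 2π × 0.356 = 128°
tan(βl) = tan(128°) = -1.28
Z_in = Z_0·(Z_L + jZ_0·tanβl)/(Z_0 + jZ_L·tanβl)
     = 50·(127 − j63.9)/(50 − j162)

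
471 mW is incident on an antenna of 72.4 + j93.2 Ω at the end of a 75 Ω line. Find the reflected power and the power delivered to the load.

P_reflected ≈ 135 mW; P_delivered ≈ 336 mW

|Γ| = |(-2.6 + j93.2)/(147.4 + j93.2)| = 0.535
|Γ|² = 0.286
P_refl = |Γ|²·P_inc = 135 mW, P_del = (1 − |Γ|²)·P_inc = 336 mW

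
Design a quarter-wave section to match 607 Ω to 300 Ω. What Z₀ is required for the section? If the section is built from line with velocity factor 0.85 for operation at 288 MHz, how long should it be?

Z_qwt = √(Z_0·R_L) = √(300 × 607) = √182100
λ = 0.85·c/f = 0.885 m, so l = λ/4 = 0.221 m

Z_qwt ≈ 427 Ω; length ≈ 22.1 cm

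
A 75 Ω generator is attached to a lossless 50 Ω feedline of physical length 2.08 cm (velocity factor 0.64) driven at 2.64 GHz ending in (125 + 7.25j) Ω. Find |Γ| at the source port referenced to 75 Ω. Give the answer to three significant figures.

|Γ| ≈ 0.574

λ = v/f = 0.64·c / 2.64 GHz = 0.0727 m
βl = 2π·l/λ = 2π × 0.286 = 103°
tan(βl) = -4.35
Z_in = Z_0·(Z_L + jZ_0·tanβl)/(Z_0 + jZ_L·tanβl) = 20.6 + j8.42 Ω
Γ_s = (Z_in − Z_s)/(Z_in + Z_s) = (-54.4 + j8.42)/(95.6 + j8.42), |Γ_s| = 0.574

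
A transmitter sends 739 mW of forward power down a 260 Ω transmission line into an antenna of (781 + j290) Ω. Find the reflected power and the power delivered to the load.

|Γ| = |(521 + j290)/(1041 + j290)| = 0.552
|Γ|² = 0.304
P_refl = |Γ|²·P_inc = 225 mW, P_del = (1 − |Γ|²)·P_inc = 514 mW

P_reflected ≈ 225 mW; P_delivered ≈ 514 mW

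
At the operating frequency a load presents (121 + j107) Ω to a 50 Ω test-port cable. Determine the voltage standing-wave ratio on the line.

Γ = (Z_L − Z_0)/(Z_L + Z_0) = (71 + j107)/(171 + j107)
|Γ| = 128/202 = 0.637
VSWR = (1 + |Γ|)/(1 − |Γ|) = 1.64/0.363

VSWR ≈ 4.5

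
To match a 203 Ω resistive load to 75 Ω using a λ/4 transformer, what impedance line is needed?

Z_qwt ≈ 123 Ω

Z_qwt = √(Z_0·R_L) = √(75 × 203) = √15220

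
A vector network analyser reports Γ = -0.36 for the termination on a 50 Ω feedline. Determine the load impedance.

Z_L ≈ 23.5 Ω

Z_L = Z_0·(1 + Γ)/(1 − Γ) = 50·(0.64)/(1.36)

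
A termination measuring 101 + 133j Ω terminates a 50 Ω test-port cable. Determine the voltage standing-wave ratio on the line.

VSWR ≈ 5.85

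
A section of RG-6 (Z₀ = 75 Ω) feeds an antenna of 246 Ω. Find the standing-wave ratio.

VSWR ≈ 3.28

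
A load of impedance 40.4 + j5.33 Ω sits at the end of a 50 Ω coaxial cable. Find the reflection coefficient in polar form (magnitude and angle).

Γ ≈ 0.121 ∠ 148°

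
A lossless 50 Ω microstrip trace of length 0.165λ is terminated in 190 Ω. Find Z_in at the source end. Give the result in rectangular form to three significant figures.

Z_in ≈ 17.3 − j26.9 Ω

βl = 2π × 0.165 = 59.4°
tan(βl) = tan(59.4°) = 1.69
Z_in = Z_0·(Z_L + jZ_0·tanβl)/(Z_0 + jZ_L·tanβl)
     = 50·(190 + j84.5)/(50 + j321)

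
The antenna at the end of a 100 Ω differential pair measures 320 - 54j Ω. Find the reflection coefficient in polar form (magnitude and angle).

Γ = (Z_L − Z_0)/(Z_L + Z_0) = (220 − j54)/(420 − j54)
|Γ| = 227/423 = 0.535

Γ ≈ 0.535 ∠ -6.46°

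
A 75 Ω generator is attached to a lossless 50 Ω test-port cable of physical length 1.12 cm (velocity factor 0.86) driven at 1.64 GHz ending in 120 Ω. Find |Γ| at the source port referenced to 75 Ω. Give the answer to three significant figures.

|Γ| ≈ 0.343

λ = v/f = 0.86·c / 1.64 GHz = 0.157 m
βl = 2π·l/λ = 2π × 0.0712 = 25.6°
tan(βl) = 0.48
Z_in = Z_0·(Z_L + jZ_0·tanβl)/(Z_0 + jZ_L·tanβl) = 63.5 − j49.1 Ω
Γ_s = (Z_in − Z_s)/(Z_in + Z_s) = (-11.5 − j49.1)/(138 − j49.1), |Γ_s| = 0.343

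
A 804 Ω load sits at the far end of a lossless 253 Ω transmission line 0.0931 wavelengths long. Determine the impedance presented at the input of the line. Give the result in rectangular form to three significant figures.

Z_in ≈ 213 − j281 Ω

βl = 2π × 0.0931 = 33.5°
tan(βl) = tan(33.5°) = 0.662
Z_in = Z_0·(Z_L + jZ_0·tanβl)/(Z_0 + jZ_L·tanβl)
     = 253·(804 + j168)/(253 + j532)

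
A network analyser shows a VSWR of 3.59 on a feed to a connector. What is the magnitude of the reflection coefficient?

|Γ| ≈ 0.564

|Γ| = (S − 1)/(S + 1) = (3.59 − 1)/(3.59 + 1) = 2.59/4.59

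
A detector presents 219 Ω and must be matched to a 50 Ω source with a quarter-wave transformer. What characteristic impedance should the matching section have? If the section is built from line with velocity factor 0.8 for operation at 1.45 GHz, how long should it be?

Z_qwt = √(Z_0·R_L) = √(50 × 219) = √10950
λ = 0.8·c/f = 0.166 m, so l = λ/4 = 0.0414 m

Z_qwt ≈ 105 Ω; length ≈ 4.14 cm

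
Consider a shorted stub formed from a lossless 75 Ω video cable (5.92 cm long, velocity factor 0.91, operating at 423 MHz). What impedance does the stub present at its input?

λ = v/f = 0.91·c / 423 MHz = 0.645 m
βl = 2π·l/λ = 2π × 0.0917 = 33°
tan(βl) = 0.65
For a shorted stub, Z_in = jZ_0·tan(βl)

Z_in ≈ +j48.7 Ω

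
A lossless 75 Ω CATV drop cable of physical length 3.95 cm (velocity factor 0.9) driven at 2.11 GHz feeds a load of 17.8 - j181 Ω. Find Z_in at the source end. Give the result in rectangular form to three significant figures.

Z_in ≈ 4.91 + j70.9 Ω

λ = v/f = 0.9·c / 2.11 GHz = 0.128 m
βl = 2π·l/λ = 2π × 0.309 = 111°
tan(βl) = tan(111°) = -2.59
Z_in = Z_0·(Z_L + jZ_0·tanβl)/(Z_0 + jZ_L·tanβl)
     = 75·(17.8 − j375)/(-393 − j46.1)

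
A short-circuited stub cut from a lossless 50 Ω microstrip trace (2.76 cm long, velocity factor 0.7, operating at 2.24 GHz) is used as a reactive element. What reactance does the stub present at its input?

X_in ≈ -175 Ω (capacitive)

λ = v/f = 0.7·c / 2.24 GHz = 0.0938 m
βl = 2π·l/λ = 2π × 0.294 = 106°
tan(βl) = -3.49
For a short-circuited stub, Z_in = jZ_0·tan(βl)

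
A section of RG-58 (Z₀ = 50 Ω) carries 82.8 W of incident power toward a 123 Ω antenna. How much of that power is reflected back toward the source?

Γ = (123 − 50)/(123 + 50) = 0.422
|Γ|² = 0.178
P_refl = |Γ|²·P_inc = 14.7 W, P_del = (1 − |Γ|²)·P_inc = 68.1 W

P_reflected ≈ 14.7 W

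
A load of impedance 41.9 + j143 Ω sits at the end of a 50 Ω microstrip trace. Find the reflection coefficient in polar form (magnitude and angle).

Γ ≈ 0.843 ∠ 36°

Γ = (Z_L − Z_0)/(Z_L + Z_0) = (-8.1 + j143)/(91.9 + j143)
|Γ| = 143/170 = 0.843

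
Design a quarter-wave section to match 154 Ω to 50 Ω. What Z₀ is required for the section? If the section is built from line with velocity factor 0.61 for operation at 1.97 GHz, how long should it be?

Z_qwt ≈ 87.7 Ω; length ≈ 2.32 cm

Z_qwt = √(Z_0·R_L) = √(50 × 154) = √7700
λ = 0.61·c/f = 0.0929 m, so l = λ/4 = 0.0232 m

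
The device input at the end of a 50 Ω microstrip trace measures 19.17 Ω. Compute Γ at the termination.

Γ = (Z_L − Z_0)/(Z_L + Z_0) = (19.17 − 50)/(19.17 + 50) = -30.83/69.17

Γ = -0.446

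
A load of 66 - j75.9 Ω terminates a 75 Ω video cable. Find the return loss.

Γ = (-9 − j75.9)/(141 − j75.9), |Γ| = 0.477
RL = −20·log₁₀|Γ| = −20·log₁₀(0.477)

RL ≈ 6.42 dB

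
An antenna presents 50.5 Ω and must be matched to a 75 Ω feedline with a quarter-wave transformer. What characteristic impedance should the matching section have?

Z_qwt ≈ 61.5 Ω

Z_qwt = √(Z_0·R_L) = √(75 × 50.5) = √3788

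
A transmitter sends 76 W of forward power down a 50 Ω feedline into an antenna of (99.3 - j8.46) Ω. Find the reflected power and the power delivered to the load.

P_reflected ≈ 8.5 W; P_delivered ≈ 67.5 W

|Γ| = |(49.3 − j8.46)/(149.3 − j8.46)| = 0.334
|Γ|² = 0.112
P_refl = |Γ|²·P_inc = 8.5 W, P_del = (1 − |Γ|²)·P_inc = 67.5 W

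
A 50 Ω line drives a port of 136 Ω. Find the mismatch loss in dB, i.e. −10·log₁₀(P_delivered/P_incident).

Γ = (136 − 50)/(136 + 50) = 0.462
|Γ|² = 0.214, so P_del/P_inc = 1 − |Γ|² = 0.786
ML = −10·log₁₀(1 − |Γ|²)

mismatch loss ≈ 1.04 dB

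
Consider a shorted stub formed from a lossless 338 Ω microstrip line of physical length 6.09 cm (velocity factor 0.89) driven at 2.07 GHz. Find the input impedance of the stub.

λ = v/f = 0.89·c / 2.07 GHz = 0.129 m
βl = 2π·l/λ = 2π × 0.472 = 170°
tan(βl) = -0.177
For a shorted stub, Z_in = jZ_0·tan(βl)

Z_in ≈ −j59.8 Ω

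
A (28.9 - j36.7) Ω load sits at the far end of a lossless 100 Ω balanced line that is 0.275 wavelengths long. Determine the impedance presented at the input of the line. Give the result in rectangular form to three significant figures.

Z_in ≈ 233 + j184 Ω

βl = 2π × 0.275 = 99°
tan(βl) = tan(99°) = -6.31
Z_in = Z_0·(Z_L + jZ_0·tanβl)/(Z_0 + jZ_L·tanβl)
     = 100·(28.9 − j668)/(-132 − j182)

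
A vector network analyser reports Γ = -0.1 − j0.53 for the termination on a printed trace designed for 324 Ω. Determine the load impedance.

Z_L ≈ 154 − j230 Ω

Z_L = Z_0·(1 + Γ)/(1 − Γ) = 324·(0.9 − j0.53)/(1.1 + j0.53)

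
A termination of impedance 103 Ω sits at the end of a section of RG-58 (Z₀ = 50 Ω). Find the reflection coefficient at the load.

Γ = 0.346

Γ = (Z_L − Z_0)/(Z_L + Z_0) = (103 − 50)/(103 + 50) = 53/153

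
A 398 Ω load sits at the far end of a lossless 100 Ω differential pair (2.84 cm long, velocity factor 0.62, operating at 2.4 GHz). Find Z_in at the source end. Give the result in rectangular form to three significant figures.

Z_in ≈ 43.2 + j80.1 Ω

λ = v/f = 0.62·c / 2.4 GHz = 0.0775 m
βl = 2π·l/λ = 2π × 0.366 = 132°
tan(βl) = tan(132°) = -1.11
Z_in = Z_0·(Z_L + jZ_0·tanβl)/(Z_0 + jZ_L·tanβl)
     = 100·(398 − j111)/(100 − j443)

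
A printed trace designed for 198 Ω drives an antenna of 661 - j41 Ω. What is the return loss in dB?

RL ≈ 5.34 dB

Γ = (463 − j41)/(859 − j41), |Γ| = 0.54
RL = −20·log₁₀|Γ| = −20·log₁₀(0.54)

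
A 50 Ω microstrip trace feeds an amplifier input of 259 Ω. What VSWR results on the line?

VSWR ≈ 5.18

Γ = (259 − 50)/(259 + 50) = 0.676
VSWR = (1 + 0.676)/(1 − 0.676)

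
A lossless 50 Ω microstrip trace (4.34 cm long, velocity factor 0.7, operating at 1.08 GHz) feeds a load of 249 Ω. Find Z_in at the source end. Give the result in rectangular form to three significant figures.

Z_in ≈ 10.3 − j8.15 Ω

λ = v/f = 0.7·c / 1.08 GHz = 0.194 m
βl = 2π·l/λ = 2π × 0.223 = 80.4°
tan(βl) = tan(80.4°) = 5.88
Z_in = Z_0·(Z_L + jZ_0·tanβl)/(Z_0 + jZ_L·tanβl)
     = 50·(249 + j294)/(50 + j1460)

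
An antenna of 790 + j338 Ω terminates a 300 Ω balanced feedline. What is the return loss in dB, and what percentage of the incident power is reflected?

Γ = (490 + j338)/(1090 + j338), |Γ| = 0.522
RL = −20·log₁₀(0.522) = 5.65 dB
P_refl/P_inc = |Γ|² = 0.272

RL ≈ 5.65 dB; 27.2% of incident power reflected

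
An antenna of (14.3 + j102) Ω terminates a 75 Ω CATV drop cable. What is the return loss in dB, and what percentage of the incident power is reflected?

RL ≈ 1.15 dB; 76.7% of incident power reflected

Γ = (-60.7 + j102)/(89.3 + j102), |Γ| = 0.876
RL = −20·log₁₀(0.876) = 1.15 dB
P_refl/P_inc = |Γ|² = 0.767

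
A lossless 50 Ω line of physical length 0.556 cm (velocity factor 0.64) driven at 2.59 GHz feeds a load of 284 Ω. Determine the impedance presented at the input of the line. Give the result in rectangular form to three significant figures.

Z_in ≈ 38.2 − j84.9 Ω

λ = v/f = 0.64·c / 2.59 GHz = 0.0741 m
βl = 2π·l/λ = 2π × 0.075 = 27°
tan(βl) = tan(27°) = 0.51
Z_in = Z_0·(Z_L + jZ_0·tanβl)/(Z_0 + jZ_L·tanβl)
     = 50·(284 + j25.5)/(50 + j145)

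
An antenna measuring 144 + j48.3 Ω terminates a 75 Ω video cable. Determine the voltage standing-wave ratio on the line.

VSWR ≈ 2.2

Γ = (Z_L − Z_0)/(Z_L + Z_0) = (69 + j48.3)/(219 + j48.3)
|Γ| = 84.2/224 = 0.376
VSWR = (1 + |Γ|)/(1 − |Γ|) = 1.38/0.624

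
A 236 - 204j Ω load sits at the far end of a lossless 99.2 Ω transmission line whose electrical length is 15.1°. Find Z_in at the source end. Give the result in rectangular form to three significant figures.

tan(βl) = tan(15.1°) = 0.27
Z_in = Z_0·(Z_L + jZ_0·tanβl)/(Z_0 + jZ_L·tanβl)
     = 99.2·(236 − j177)/(154 + j63.7)

Z_in ≈ 89.5 − j151 Ω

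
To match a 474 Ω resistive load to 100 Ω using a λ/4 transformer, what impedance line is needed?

Z_qwt = √(Z_0·R_L) = √(100 × 474) = √47400

Z_qwt ≈ 218 Ω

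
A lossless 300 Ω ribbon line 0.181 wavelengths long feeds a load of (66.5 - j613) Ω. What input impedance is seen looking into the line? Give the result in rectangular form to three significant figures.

βl = 2π × 0.181 = 65.2°
tan(βl) = tan(65.2°) = 2.16
Z_in = Z_0·(Z_L + jZ_0·tanβl)/(Z_0 + jZ_L·tanβl)
     = 300·(66.5 + j35.1)/(1620 + j144)

Z_in ≈ 12.8 + j5.35 Ω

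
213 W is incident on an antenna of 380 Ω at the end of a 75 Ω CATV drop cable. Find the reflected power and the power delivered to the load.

P_reflected ≈ 95.7 W; P_delivered ≈ 117 W

Γ = (380 − 75)/(380 + 75) = 0.67
|Γ|² = 0.449
P_refl = |Γ|²·P_inc = 95.7 W, P_del = (1 − |Γ|²)·P_inc = 117 W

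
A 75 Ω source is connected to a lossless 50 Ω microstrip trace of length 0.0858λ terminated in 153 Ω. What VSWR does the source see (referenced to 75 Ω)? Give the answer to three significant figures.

βl = 2π × 0.0858 = 30.9°
tan(βl) = 0.598
Z_in = Z_0·(Z_L + jZ_0·tanβl)/(Z_0 + jZ_L·tanβl) = 47.8 − j57.5 Ω
Γ_s = (Z_in − Z_s)/(Z_in + Z_s) = (-27.2 − j57.5)/(123 − j57.5), |Γ_s| = 0.469
VSWR = (1 + |Γ_s|)/(1 − |Γ_s|)

VSWR ≈ 2.77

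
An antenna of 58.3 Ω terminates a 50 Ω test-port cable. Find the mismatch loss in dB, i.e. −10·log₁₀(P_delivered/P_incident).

mismatch loss ≈ 0.0256 dB

Γ = (58.3 − 50)/(58.3 + 50) = 0.0766
|Γ|² = 0.00587, so P_del/P_inc = 1 − |Γ|² = 0.994
ML = −10·log₁₀(1 − |Γ|²)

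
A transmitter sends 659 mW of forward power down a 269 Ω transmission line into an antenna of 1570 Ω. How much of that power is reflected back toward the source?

P_reflected ≈ 330 mW

Γ = (1570 − 269)/(1570 + 269) = 0.707
|Γ|² = 0.5
P_refl = |Γ|²·P_inc = 330 mW, P_del = (1 − |Γ|²)·P_inc = 329 mW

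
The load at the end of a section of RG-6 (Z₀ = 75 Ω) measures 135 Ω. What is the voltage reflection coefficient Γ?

Γ = (Z_L − Z_0)/(Z_L + Z_0) = (135 − 75)/(135 + 75) = 60/210

Γ = 0.286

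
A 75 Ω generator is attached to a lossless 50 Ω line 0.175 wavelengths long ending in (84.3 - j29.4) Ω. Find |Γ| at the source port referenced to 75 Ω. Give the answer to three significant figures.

βl = 2π × 0.175 = 63°
tan(βl) = 1.96
Z_in = Z_0·(Z_L + jZ_0·tanβl)/(Z_0 + jZ_L·tanβl) = 26.2 − j8.4 Ω
Γ_s = (Z_in − Z_s)/(Z_in + Z_s) = (-48.8 − j8.4)/(101 − j8.4), |Γ_s| = 0.487

|Γ| ≈ 0.487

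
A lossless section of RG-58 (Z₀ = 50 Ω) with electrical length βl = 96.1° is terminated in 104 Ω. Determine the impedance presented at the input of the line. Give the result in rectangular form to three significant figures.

tan(βl) = tan(96.1°) = -9.36
Z_in = Z_0·(Z_L + jZ_0·tanβl)/(Z_0 + jZ_L·tanβl)
     = 50·(104 − j468)/(50 − j973)

Z_in ≈ 24.2 + j4.1 Ω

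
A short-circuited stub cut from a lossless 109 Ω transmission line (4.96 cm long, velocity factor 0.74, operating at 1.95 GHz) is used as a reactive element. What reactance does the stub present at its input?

λ = v/f = 0.74·c / 1.95 GHz = 0.114 m
βl = 2π·l/λ = 2π × 0.436 = 157°
tan(βl) = -0.428
For a short-circuited stub, Z_in = jZ_0·tan(βl)

X_in ≈ -46.6 Ω (capacitive)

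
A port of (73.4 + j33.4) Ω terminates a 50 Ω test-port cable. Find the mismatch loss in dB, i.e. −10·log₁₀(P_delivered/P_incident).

Γ = (23.4 + j33.4)/(123.4 + j33.4), |Γ| = 0.319
|Γ|² = 0.102, so P_del/P_inc = 1 − |Γ|² = 0.898
ML = −10·log₁₀(1 − |Γ|²)

mismatch loss ≈ 0.466 dB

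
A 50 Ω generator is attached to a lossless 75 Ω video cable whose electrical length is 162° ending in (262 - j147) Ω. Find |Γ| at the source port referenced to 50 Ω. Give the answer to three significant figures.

|Γ| ≈ 0.746

tan(βl) = -0.325
Z_in = Z_0·(Z_L + jZ_0·tanβl)/(Z_0 + jZ_L·tanβl) = 204 + j166 Ω
Γ_s = (Z_in − Z_s)/(Z_in + Z_s) = (154 + j166)/(254 + j166), |Γ_s| = 0.746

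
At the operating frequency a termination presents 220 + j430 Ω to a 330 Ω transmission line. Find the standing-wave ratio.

VSWR ≈ 4.49

Γ = (Z_L − Z_0)/(Z_L + Z_0) = (-110 + j430)/(550 + j430)
|Γ| = 444/698 = 0.636
VSWR = (1 + |Γ|)/(1 − |Γ|) = 1.64/0.364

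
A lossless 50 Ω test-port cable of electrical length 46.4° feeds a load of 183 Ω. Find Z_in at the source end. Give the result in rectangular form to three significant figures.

Z_in ≈ 24.4 − j41.3 Ω

tan(βl) = tan(46.4°) = 1.05
Z_in = Z_0·(Z_L + jZ_0·tanβl)/(Z_0 + jZ_L·tanβl)
     = 50·(183 + j52.5)/(50 + j192)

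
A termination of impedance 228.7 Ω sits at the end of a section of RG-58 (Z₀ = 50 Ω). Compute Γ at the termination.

Γ = 0.641

Γ = (Z_L − Z_0)/(Z_L + Z_0) = (228.7 − 50)/(228.7 + 50) = 178.7/278.7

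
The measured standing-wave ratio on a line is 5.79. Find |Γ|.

|Γ| ≈ 0.705

|Γ| = (S − 1)/(S + 1) = (5.79 − 1)/(5.79 + 1) = 4.79/6.79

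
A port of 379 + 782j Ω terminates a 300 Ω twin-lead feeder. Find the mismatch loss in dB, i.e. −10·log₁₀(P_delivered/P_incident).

mismatch loss ≈ 3.73 dB

Γ = (79 + j782)/(679 + j782), |Γ| = 0.759
|Γ|² = 0.576, so P_del/P_inc = 1 − |Γ|² = 0.424
ML = −10·log₁₀(1 − |Γ|²)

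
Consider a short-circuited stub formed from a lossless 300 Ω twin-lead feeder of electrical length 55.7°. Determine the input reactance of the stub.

tan(βl) = 1.47
For a short-circuited stub, Z_in = jZ_0·tan(βl)

X_in ≈ 440 Ω (inductive)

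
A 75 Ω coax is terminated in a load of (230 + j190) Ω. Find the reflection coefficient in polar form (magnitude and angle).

Γ = (Z_L − Z_0)/(Z_L + Z_0) = (155 + j190)/(305 + j190)
|Γ| = 245/359 = 0.682

Γ ≈ 0.682 ∠ 18.9°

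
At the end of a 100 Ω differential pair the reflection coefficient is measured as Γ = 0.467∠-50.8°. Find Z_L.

Z_L ≈ 125 − j115 Ω

Z_L = Z_0·(1 + Γ)/(1 − Γ) = 100·(1.3 − j0.362)/(0.705 + j0.362)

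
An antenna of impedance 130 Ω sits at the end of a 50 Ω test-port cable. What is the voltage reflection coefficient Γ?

Γ = (Z_L − Z_0)/(Z_L + Z_0) = (130 − 50)/(130 + 50) = 80/180

Γ = 0.444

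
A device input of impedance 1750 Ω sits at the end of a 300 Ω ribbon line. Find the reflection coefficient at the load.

Γ = 0.707

Γ = (Z_L − Z_0)/(Z_L + Z_0) = (1750 − 300)/(1750 + 300) = 1450/2050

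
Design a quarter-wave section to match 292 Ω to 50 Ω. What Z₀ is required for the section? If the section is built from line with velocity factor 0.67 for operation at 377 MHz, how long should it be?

Z_qwt ≈ 121 Ω; length ≈ 13.3 cm

Z_qwt = √(Z_0·R_L) = √(50 × 292) = √14600
λ = 0.67·c/f = 0.533 m, so l = λ/4 = 0.133 m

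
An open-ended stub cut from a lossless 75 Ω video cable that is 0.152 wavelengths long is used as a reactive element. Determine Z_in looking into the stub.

βl = 2π × 0.152 = 54.7°
tan(βl) = 1.41
For an open-ended stub, Z_in = −jZ_0·cot(βl) = −jZ_0/tan(βl)

Z_in ≈ −j53.1 Ω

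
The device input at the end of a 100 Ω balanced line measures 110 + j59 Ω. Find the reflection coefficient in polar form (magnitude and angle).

Γ ≈ 0.274 ∠ 64.7°

Γ = (Z_L − Z_0)/(Z_L + Z_0) = (10 + j59)/(210 + j59)
|Γ| = 59.8/218 = 0.274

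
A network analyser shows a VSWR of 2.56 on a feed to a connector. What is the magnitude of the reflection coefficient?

|Γ| ≈ 0.438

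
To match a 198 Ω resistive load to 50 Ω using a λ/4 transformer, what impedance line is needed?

Z_qwt = √(Z_0·R_L) = √(50 × 198) = √9900

Z_qwt ≈ 99.5 Ω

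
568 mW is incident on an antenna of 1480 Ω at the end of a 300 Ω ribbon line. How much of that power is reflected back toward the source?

P_reflected ≈ 250 mW

Γ = (1480 − 300)/(1480 + 300) = 0.663
|Γ|² = 0.439
P_refl = |Γ|²·P_inc = 250 mW, P_del = (1 − |Γ|²)·P_inc = 318 mW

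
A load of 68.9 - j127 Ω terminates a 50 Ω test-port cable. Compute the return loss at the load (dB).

Γ = (18.9 − j127)/(118.9 − j127), |Γ| = 0.738
RL = −20·log₁₀|Γ| = −20·log₁₀(0.738)

RL ≈ 2.64 dB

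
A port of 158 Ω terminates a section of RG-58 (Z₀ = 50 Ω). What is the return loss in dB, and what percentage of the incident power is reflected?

Γ = (158 − 50)/(158 + 50) = 0.519
RL = −20·log₁₀(0.519) = 5.69 dB
P_refl/P_inc = |Γ|² = 0.27

RL ≈ 5.69 dB; 27% of incident power reflected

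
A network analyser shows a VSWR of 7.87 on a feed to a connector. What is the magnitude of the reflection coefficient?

|Γ| ≈ 0.775

|Γ| = (S − 1)/(S + 1) = (7.87 − 1)/(7.87 + 1) = 6.87/8.87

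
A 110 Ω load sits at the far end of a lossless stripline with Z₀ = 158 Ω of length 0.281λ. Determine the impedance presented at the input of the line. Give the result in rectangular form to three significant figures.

Z_in ≈ 218 − j30.7 Ω

βl = 2π × 0.281 = 101°
tan(βl) = tan(101°) = -5.07
Z_in = Z_0·(Z_L + jZ_0·tanβl)/(Z_0 + jZ_L·tanβl)
     = 158·(110 − j801)/(158 − j558)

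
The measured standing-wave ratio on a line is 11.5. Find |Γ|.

|Γ| = (S − 1)/(S + 1) = (11.5 − 1)/(11.5 + 1) = 10.5/12.5

|Γ| ≈ 0.84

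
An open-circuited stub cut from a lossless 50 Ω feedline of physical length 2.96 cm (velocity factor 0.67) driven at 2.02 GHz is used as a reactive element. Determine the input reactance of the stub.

λ = v/f = 0.67·c / 2.02 GHz = 0.0995 m
βl = 2π·l/λ = 2π × 0.297 = 107°
tan(βl) = -3.25
For an open-circuited stub, Z_in = −jZ_0·cot(βl) = −jZ_0/tan(βl)

X_in ≈ 15.4 Ω (inductive)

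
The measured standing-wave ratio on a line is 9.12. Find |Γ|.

|Γ| ≈ 0.802

|Γ| = (S − 1)/(S + 1) = (9.12 − 1)/(9.12 + 1) = 8.12/10.1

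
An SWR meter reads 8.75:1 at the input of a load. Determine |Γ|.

|Γ| = (S − 1)/(S + 1) = (8.75 − 1)/(8.75 + 1) = 7.75/9.75

|Γ| ≈ 0.795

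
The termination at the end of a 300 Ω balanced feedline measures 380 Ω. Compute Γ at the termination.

Γ = 0.118

Γ = (Z_L − Z_0)/(Z_L + Z_0) = (380 − 300)/(380 + 300) = 80/680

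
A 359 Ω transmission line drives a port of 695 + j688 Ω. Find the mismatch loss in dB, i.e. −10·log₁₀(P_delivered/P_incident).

Γ = (336 + j688)/(1054 + j688), |Γ| = 0.608
|Γ|² = 0.37, so P_del/P_inc = 1 − |Γ|² = 0.63
ML = −10·log₁₀(1 − |Γ|²)

mismatch loss ≈ 2.01 dB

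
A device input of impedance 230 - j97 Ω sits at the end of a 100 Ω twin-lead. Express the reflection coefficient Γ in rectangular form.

Γ ≈ 0.442 − j0.164

Γ = (Z_L − Z_0)/(Z_L + Z_0) = (130 − j97)/(330 − j97)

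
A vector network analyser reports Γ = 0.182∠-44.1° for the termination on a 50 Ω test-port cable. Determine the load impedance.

Z_L ≈ 62.6 − j16.4 Ω

Z_L = Z_0·(1 + Γ)/(1 − Γ) = 50·(1.13 − j0.127)/(0.869 + j0.127)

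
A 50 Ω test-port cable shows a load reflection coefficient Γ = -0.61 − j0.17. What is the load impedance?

Z_L = Z_0·(1 + Γ)/(1 − Γ) = 50·(0.39 − j0.17)/(1.61 + j0.17)

Z_L ≈ 11.4 − j6.49 Ω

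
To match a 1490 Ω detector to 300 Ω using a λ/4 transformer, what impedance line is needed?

Z_qwt ≈ 669 Ω

Z_qwt = √(Z_0·R_L) = √(300 × 1490) = √447000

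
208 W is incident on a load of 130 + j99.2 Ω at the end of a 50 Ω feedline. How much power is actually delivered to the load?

|Γ| = |(80 + j99.2)/(180 + j99.2)| = 0.62
|Γ|² = 0.384
P_refl = |Γ|²·P_inc = 80 W, P_del = (1 − |Γ|²)·P_inc = 128 W

P_delivered ≈ 128 W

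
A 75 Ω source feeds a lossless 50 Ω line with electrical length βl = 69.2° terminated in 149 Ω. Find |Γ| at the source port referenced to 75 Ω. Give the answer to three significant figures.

|Γ| ≈ 0.614

tan(βl) = 2.63
Z_in = Z_0·(Z_L + jZ_0·tanβl)/(Z_0 + jZ_L·tanβl) = 18.9 − j16.6 Ω
Γ_s = (Z_in − Z_s)/(Z_in + Z_s) = (-56.1 − j16.6)/(93.9 − j16.6), |Γ_s| = 0.614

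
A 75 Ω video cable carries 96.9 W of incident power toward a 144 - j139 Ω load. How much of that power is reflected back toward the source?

P_reflected ≈ 34.7 W

|Γ| = |(69 − j139)/(219 − j139)| = 0.598
|Γ|² = 0.358
P_refl = |Γ|²·P_inc = 34.7 W, P_del = (1 − |Γ|²)·P_inc = 62.2 W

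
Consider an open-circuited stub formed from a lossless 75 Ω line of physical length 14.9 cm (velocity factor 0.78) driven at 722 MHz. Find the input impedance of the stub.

λ = v/f = 0.78·c / 722 MHz = 0.324 m
βl = 2π·l/λ = 2π × 0.46 = 166°
tan(βl) = -0.259
For an open-circuited stub, Z_in = −jZ_0·cot(βl) = −jZ_0/tan(βl)

Z_in ≈ +j290 Ω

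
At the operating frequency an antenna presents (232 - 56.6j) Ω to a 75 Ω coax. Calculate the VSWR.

Γ = (Z_L − Z_0)/(Z_L + Z_0) = (157 − j56.6)/(307 − j56.6)
|Γ| = 167/312 = 0.535
VSWR = (1 + |Γ|)/(1 − |Γ|) = 1.53/0.465

VSWR ≈ 3.3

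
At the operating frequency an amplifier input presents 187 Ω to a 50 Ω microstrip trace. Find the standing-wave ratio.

Γ = (187 − 50)/(187 + 50) = 0.578
VSWR = (1 + 0.578)/(1 − 0.578)

VSWR ≈ 3.74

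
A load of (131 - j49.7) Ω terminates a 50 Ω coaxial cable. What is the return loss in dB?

Γ = (81 − j49.7)/(181 − j49.7), |Γ| = 0.506
RL = −20·log₁₀|Γ| = −20·log₁₀(0.506)

RL ≈ 5.91 dB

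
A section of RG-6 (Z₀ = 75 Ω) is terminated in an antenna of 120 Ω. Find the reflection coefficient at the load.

Γ = 0.231

Γ = (Z_L − Z_0)/(Z_L + Z_0) = (120 − 75)/(120 + 75) = 45/195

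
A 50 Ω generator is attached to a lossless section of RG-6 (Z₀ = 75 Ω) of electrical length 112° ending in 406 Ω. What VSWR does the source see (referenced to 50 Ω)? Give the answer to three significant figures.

VSWR ≈ 4.26

tan(βl) = -2.48
Z_in = Z_0·(Z_L + jZ_0·tanβl)/(Z_0 + jZ_L·tanβl) = 16 + j29.1 Ω
Γ_s = (Z_in − Z_s)/(Z_in + Z_s) = (-34 + j29.1)/(66 + j29.1), |Γ_s| = 0.62
VSWR = (1 + |Γ_s|)/(1 − |Γ_s|)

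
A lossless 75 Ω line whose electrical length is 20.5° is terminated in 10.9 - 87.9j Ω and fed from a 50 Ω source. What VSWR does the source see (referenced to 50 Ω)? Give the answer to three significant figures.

tan(βl) = 0.374
Z_in = Z_0·(Z_L + jZ_0·tanβl)/(Z_0 + jZ_L·tanβl) = 6 − j41.8 Ω
Γ_s = (Z_in − Z_s)/(Z_in + Z_s) = (-44 − j41.8)/(56 − j41.8), |Γ_s| = 0.869
VSWR = (1 + |Γ_s|)/(1 − |Γ_s|)

VSWR ≈ 14.2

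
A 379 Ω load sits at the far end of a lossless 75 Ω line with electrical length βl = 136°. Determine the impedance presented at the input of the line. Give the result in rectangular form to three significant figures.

tan(βl) = tan(136°) = -0.966
Z_in = Z_0·(Z_L + jZ_0·tanβl)/(Z_0 + jZ_L·tanβl)
     = 75·(379 − j72.4)/(75 − j366)

Z_in ≈ 29.5 + j71.6 Ω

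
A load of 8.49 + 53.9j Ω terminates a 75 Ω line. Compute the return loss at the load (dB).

Γ = (-66.51 + j53.9)/(83.49 + j53.9), |Γ| = 0.861
RL = −20·log₁₀|Γ| = −20·log₁₀(0.861)

RL ≈ 1.3 dB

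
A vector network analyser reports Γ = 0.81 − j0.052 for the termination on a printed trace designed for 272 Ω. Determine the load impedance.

Z_L ≈ 2390 − j729 Ω

Z_L = Z_0·(1 + Γ)/(1 − Γ) = 272·(1.81 − j0.052)/(0.19 + j0.052)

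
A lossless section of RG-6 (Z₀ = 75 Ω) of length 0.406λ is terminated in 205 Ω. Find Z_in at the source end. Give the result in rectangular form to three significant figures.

βl = 2π × 0.406 = 146°
tan(βl) = tan(146°) = -0.67
Z_in = Z_0·(Z_L + jZ_0·tanβl)/(Z_0 + jZ_L·tanβl)
     = 75·(205 − j50.3)/(75 − j137)

Z_in ≈ 68.2 + j74.7 Ω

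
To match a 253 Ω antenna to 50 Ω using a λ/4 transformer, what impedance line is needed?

Z_qwt ≈ 112 Ω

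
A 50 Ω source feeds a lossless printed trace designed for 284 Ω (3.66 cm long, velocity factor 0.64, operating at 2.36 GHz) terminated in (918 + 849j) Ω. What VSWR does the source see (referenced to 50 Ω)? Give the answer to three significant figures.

λ = v/f = 0.64·c / 2.36 GHz = 0.0814 m
βl = 2π·l/λ = 2π × 0.45 = 162°
tan(βl) = -0.326
Z_in = Z_0·(Z_L + jZ_0·tanβl)/(Z_0 + jZ_L·tanβl) = 203 + j491 Ω
Γ_s = (Z_in − Z_s)/(Z_in + Z_s) = (153 + j491)/(253 + j491), |Γ_s| = 0.931
VSWR = (1 + |Γ_s|)/(1 − |Γ_s|)

VSWR ≈ 28.1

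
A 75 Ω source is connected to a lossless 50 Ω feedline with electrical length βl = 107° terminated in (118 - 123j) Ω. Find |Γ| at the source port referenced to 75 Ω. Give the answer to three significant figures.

tan(βl) = -3.27
Z_in = Z_0·(Z_L + jZ_0·tanβl)/(Z_0 + jZ_L·tanβl) = 12.6 + j26.8 Ω
Γ_s = (Z_in − Z_s)/(Z_in + Z_s) = (-62.4 + j26.8)/(87.6 + j26.8), |Γ_s| = 0.741

|Γ| ≈ 0.741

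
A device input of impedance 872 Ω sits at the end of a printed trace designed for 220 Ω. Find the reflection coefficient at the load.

Γ = 0.597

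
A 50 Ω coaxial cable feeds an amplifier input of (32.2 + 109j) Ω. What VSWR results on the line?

VSWR ≈ 9.47

Γ = (Z_L − Z_0)/(Z_L + Z_0) = (-17.8 + j109)/(82.2 + j109)
|Γ| = 110/137 = 0.809
VSWR = (1 + |Γ|)/(1 − |Γ|) = 1.81/0.191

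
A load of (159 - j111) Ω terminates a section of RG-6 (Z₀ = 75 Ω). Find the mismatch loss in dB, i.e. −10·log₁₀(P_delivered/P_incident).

mismatch loss ≈ 1.48 dB

Γ = (84 − j111)/(234 − j111), |Γ| = 0.537
|Γ|² = 0.289, so P_del/P_inc = 1 − |Γ|² = 0.711
ML = −10·log₁₀(1 − |Γ|²)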